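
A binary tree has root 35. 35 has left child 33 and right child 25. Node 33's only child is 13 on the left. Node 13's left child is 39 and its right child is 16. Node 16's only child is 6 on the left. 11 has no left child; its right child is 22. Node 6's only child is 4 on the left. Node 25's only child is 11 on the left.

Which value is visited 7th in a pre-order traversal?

4

Pre-order visits the node, then its left subtree, then its right subtree.
Visit 35.
At 35: go left to 33.
  Visit 33.
  At 33: go left to 13.
    Visit 13.
    At 13: go left to 39.
      39 is a leaf — visit 39.
    At 13: go right to 16.
      Visit 16.
      At 16: go left to 6.
        Visit 6.
        At 6: go left to 4.
          4 is a leaf — visit 4.
        At 6: no right child.
      At 16: no right child.
  At 33: no right child.
At 35: go right to 25.
  Visit 25.
  At 25: go left to 11.
    Visit 11.
    At 11: no left child.
    At 11: go right to 22.
      22 is a leaf — visit 22.
  At 25: no right child.
Full pre-order sequence: 35, 33, 13, 39, 16, 6, 4, 25, 11, 22.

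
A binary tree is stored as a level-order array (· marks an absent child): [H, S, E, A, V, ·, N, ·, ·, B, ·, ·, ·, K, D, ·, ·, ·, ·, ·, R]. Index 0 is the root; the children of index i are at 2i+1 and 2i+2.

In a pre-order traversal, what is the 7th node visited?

E

Pre-order visits the node, then its left subtree, then its right subtree.
Visit H.
At H: go left to S.
  Visit S.
  At S: go left to A.
    A is a leaf — visit A.
  At S: go right to V.
    Visit V.
    At V: go left to B.
      Visit B.
      At B: no left child.
      At B: go right to R.
        R is a leaf — visit R.
    At V: no right child.
At H: go right to E.
  Visit E.
  At E: no left child.
  At E: go right to N.
    Visit N.
    At N: go left to K.
      K is a leaf — visit K.
    At N: go right to D.
      D is a leaf — visit D.
Full pre-order sequence: H, S, A, V, B, R, E, N, K, D.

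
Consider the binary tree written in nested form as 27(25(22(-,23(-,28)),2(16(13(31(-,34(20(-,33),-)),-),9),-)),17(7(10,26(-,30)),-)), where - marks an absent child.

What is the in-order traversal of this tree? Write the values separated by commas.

22, 23, 28, 25, 31, 20, 33, 34, 13, 16, 9, 2, 27, 10, 7, 26, 30, 17

In-order visits the left subtree, then the node, then the right subtree.
At 27: go left to 25.
  At 25: go left to 22.
    At 22: no left child.
    Visit 22.
    At 22: go right to 23.
      At 23: no left child.
      Visit 23.
      At 23: go right to 28.
        28 is a leaf — visit 28.
  Visit 25.
  At 25: go right to 2.
    At 2: go left to 16.
      At 16: go left to 13.
        At 13: go left to 31.
          At 31: no left child.
          Visit 31.
          At 31: go right to 34.
            At 34: go left to 20.
              At 20: no left child.
              Visit 20.
              At 20: go right to 33.
                33 is a leaf — visit 33.
            Visit 34.
            At 34: no right child.
        Visit 13.
        At 13: no right child.
      Visit 16.
      At 16: go right to 9.
        9 is a leaf — visit 9.
    Visit 2.
    At 2: no right child.
Visit 27.
At 27: go right to 17.
  At 17: go left to 7.
    At 7: go left to 10.
      10 is a leaf — visit 10.
    Visit 7.
    At 7: go right to 26.
      At 26: no left child.
      Visit 26.
      At 26: go right to 30.
        30 is a leaf — visit 30.
  Visit 17.
  At 17: no right child.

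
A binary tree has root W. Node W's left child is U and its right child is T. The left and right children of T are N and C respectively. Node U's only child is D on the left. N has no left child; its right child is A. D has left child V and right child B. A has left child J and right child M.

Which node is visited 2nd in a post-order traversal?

Post-order visits the left subtree, then the right subtree, then the node.
At W: go left to U.
  At U: go left to D.
    At D: go left to V.
      V is a leaf — visit V.
    At D: go right to B.
      B is a leaf — visit B.
    Visit D.
  At U: no right child.
  Visit U.
At W: go right to T.
  At T: go left to N.
    At N: no left child.
    At N: go right to A.
      At A: go left to J.
        J is a leaf — visit J.
      At A: go right to M.
        M is a leaf — visit M.
      Visit A.
    Visit N.
  At T: go right to C.
    C is a leaf — visit C.
  Visit T.
Visit W.
Full post-order sequence: V, B, D, U, J, M, A, N, C, T, W.

B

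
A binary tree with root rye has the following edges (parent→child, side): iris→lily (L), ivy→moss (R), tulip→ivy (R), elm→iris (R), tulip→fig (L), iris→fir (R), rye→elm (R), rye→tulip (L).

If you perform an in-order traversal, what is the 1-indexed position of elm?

6

In-order visits the left subtree, then the node, then the right subtree.
At rye: go left to tulip.
  At tulip: go left to fig.
    fig is a leaf — visit fig.
  Visit tulip.
  At tulip: go right to ivy.
    At ivy: no left child.
    Visit ivy.
    At ivy: go right to moss.
      moss is a leaf — visit moss.
Visit rye.
At rye: go right to elm.
  At elm: no left child.
  Visit elm.
  At elm: go right to iris.
    At iris: go left to lily.
      lily is a leaf — visit lily.
    Visit iris.
    At iris: go right to fir.
      fir is a leaf — visit fir.
Full in-order sequence: fig, tulip, ivy, moss, rye, elm, lily, iris, fir.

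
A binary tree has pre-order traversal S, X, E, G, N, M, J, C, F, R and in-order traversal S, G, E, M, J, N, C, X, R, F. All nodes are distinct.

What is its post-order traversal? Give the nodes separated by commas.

The first element of pre-order is the root; it splits in-order into left and right subtrees.
Root S: left subtree has 0 nodes { }, right has 9 {G, E, M, J, N, C, X, R, F}.
  Root X: left subtree has 6 nodes {G, E, M, J, N, C}, right has 2 {R, F}.
    Root E: left subtree has 1 node {G}, right has 4 {M, J, N, C}.
      Root N: left subtree has 2 nodes {M, J}, right has 1 {C}.
        Root M: left subtree has 0 nodes { }, right has 1 {J}.
    Root F: left subtree has 1 node {R}, right has 0 { }.

G, J, M, C, N, E, R, F, X, S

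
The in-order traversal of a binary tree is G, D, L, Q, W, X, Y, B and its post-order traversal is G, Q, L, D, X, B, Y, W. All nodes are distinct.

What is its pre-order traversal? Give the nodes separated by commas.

W, D, G, L, Q, Y, X, B

The last element of post-order is the root; it splits in-order into left and right subtrees.
Root W: left subtree has 4 nodes {G, D, L, Q}, right has 3 {X, Y, B}.
  Root D: left subtree has 1 node {G}, right has 2 {L, Q}.
    Root L: left subtree has 0 nodes { }, right has 1 {Q}.
  Root Y: left subtree has 1 node {X}, right has 1 {B}.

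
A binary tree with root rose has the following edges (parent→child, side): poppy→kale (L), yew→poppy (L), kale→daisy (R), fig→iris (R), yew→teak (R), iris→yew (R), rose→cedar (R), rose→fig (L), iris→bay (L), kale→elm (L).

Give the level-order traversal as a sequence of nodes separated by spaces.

Level-order visits nodes level by level from the root, left to right within each level.
Level 0: rose
Level 1: fig, cedar
Level 2: iris
Level 3: bay, yew
Level 4: poppy, teak
Level 5: kale
Level 6: elm, daisy

rose fig cedar iris bay yew poppy teak kale elm daisy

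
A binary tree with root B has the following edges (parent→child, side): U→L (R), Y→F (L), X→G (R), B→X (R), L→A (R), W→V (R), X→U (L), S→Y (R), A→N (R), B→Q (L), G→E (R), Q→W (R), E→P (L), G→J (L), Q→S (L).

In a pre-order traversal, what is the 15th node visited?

Pre-order visits the node, then its left subtree, then its right subtree.
Visit B.
At B: go left to Q.
  Visit Q.
  At Q: go left to S.
    Visit S.
    At S: no left child.
    At S: go right to Y.
      Visit Y.
      At Y: go left to F.
        F is a leaf — visit F.
      At Y: no right child.
  At Q: go right to W.
    Visit W.
    At W: no left child.
    At W: go right to V.
      V is a leaf — visit V.
At B: go right to X.
  Visit X.
  At X: go left to U.
    Visit U.
    At U: no left child.
    At U: go right to L.
      Visit L.
      At L: no left child.
      At L: go right to A.
        Visit A.
        At A: no left child.
        At A: go right to N.
          N is a leaf — visit N.
  At X: go right to G.
    Visit G.
    At G: go left to J.
      J is a leaf — visit J.
    At G: go right to E.
      Visit E.
      At E: go left to P.
        P is a leaf — visit P.
      At E: no right child.
Full pre-order sequence: B, Q, S, Y, F, W, V, X, U, L, A, N, G, J, E, P.

E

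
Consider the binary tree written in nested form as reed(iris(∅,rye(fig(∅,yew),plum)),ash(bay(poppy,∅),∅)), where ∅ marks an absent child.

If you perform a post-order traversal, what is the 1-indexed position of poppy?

6

Post-order visits the left subtree, then the right subtree, then the node.
At reed: go left to iris.
  At iris: no left child.
  At iris: go right to rye.
    At rye: go left to fig.
      At fig: no left child.
      At fig: go right to yew.
        yew is a leaf — visit yew.
      Visit fig.
    At rye: go right to plum.
      plum is a leaf — visit plum.
    Visit rye.
  Visit iris.
At reed: go right to ash.
  At ash: go left to bay.
    At bay: go left to poppy.
      poppy is a leaf — visit poppy.
    At bay: no right child.
    Visit bay.
  At ash: no right child.
  Visit ash.
Visit reed.
Full post-order sequence: yew, fig, plum, rye, iris, poppy, bay, ash, reed.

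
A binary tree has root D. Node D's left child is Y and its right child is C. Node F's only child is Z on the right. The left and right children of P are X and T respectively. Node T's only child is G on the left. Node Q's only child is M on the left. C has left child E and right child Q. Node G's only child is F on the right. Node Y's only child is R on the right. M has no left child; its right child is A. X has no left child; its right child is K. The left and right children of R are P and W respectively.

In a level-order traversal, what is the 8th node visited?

W

Level-order visits nodes level by level from the root, left to right within each level.
Level 0: D
Level 1: Y, C
Level 2: R, E, Q
Level 3: P, W, M
Level 4: X, T, A
Level 5: K, G
Level 6: F
Level 7: Z
Full level-order sequence: D, Y, C, R, E, Q, P, W, M, X, T, A, K, G, F, Z.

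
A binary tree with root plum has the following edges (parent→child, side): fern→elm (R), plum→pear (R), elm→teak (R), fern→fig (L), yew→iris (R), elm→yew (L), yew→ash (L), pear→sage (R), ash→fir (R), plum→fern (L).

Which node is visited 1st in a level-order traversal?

plum

Level-order visits nodes level by level from the root, left to right within each level.
Level 0: plum
Level 1: fern, pear
Level 2: fig, elm, sage
Level 3: yew, teak
Level 4: ash, iris
Level 5: fir
Full level-order sequence: plum, fern, pear, fig, elm, sage, yew, teak, ash, iris, fir.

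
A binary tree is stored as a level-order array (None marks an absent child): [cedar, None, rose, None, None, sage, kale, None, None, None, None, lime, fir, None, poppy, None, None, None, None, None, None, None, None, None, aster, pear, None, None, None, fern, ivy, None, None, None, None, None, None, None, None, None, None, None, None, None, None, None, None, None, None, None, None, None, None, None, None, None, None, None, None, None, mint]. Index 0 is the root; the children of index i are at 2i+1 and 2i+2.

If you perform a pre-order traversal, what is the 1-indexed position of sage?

3

Pre-order visits the node, then its left subtree, then its right subtree.
Visit cedar.
At cedar: no left child.
At cedar: go right to rose.
  Visit rose.
  At rose: go left to sage.
    Visit sage.
    At sage: go left to lime.
      Visit lime.
      At lime: no left child.
      At lime: go right to aster.
        aster is a leaf — visit aster.
    At sage: go right to fir.
      Visit fir.
      At fir: go left to pear.
        pear is a leaf — visit pear.
      At fir: no right child.
  At rose: go right to kale.
    Visit kale.
    At kale: no left child.
    At kale: go right to poppy.
      Visit poppy.
      At poppy: go left to fern.
        Visit fern.
        At fern: no left child.
        At fern: go right to mint.
          mint is a leaf — visit mint.
      At poppy: go right to ivy.
        ivy is a leaf — visit ivy.
Full pre-order sequence: cedar, rose, sage, lime, aster, fir, pear, kale, poppy, fern, mint, ivy.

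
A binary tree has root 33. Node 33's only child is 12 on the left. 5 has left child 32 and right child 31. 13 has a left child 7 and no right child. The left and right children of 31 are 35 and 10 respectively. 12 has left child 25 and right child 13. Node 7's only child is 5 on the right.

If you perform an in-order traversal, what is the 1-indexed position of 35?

6

In-order visits the left subtree, then the node, then the right subtree.
At 33: go left to 12.
  At 12: go left to 25.
    25 is a leaf — visit 25.
  Visit 12.
  At 12: go right to 13.
    At 13: go left to 7.
      At 7: no left child.
      Visit 7.
      At 7: go right to 5.
        At 5: go left to 32.
          32 is a leaf — visit 32.
        Visit 5.
        At 5: go right to 31.
          At 31: go left to 35.
            35 is a leaf — visit 35.
          Visit 31.
          At 31: go right to 10.
            10 is a leaf — visit 10.
    Visit 13.
    At 13: no right child.
Visit 33.
At 33: no right child.
Full in-order sequence: 25, 12, 7, 32, 5, 35, 31, 10, 13, 33.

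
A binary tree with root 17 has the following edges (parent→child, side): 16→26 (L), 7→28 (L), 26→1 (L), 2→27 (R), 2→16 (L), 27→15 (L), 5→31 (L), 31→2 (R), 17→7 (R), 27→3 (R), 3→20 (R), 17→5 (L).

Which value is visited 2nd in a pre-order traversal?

5

Pre-order visits the node, then its left subtree, then its right subtree.
Visit 17.
At 17: go left to 5.
  Visit 5.
  At 5: go left to 31.
    Visit 31.
    At 31: no left child.
    At 31: go right to 2.
      Visit 2.
      At 2: go left to 16.
        Visit 16.
        At 16: go left to 26.
          Visit 26.
          At 26: go left to 1.
            1 is a leaf — visit 1.
          At 26: no right child.
        At 16: no right child.
      At 2: go right to 27.
        Visit 27.
        At 27: go left to 15.
          15 is a leaf — visit 15.
        At 27: go right to 3.
          Visit 3.
          At 3: no left child.
          At 3: go right to 20.
            20 is a leaf — visit 20.
  At 5: no right child.
At 17: go right to 7.
  Visit 7.
  At 7: go left to 28.
    28 is a leaf — visit 28.
  At 7: no right child.
Full pre-order sequence: 17, 5, 31, 2, 16, 26, 1, 27, 15, 3, 20, 7, 28.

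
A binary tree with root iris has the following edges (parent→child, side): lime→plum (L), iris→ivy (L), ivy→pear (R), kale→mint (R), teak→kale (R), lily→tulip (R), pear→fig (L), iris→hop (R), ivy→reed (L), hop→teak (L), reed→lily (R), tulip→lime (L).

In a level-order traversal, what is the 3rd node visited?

Level-order visits nodes level by level from the root, left to right within each level.
Level 0: iris
Level 1: ivy, hop
Level 2: reed, pear, teak
Level 3: lily, fig, kale
Level 4: tulip, mint
Level 5: lime
Level 6: plum
Full level-order sequence: iris, ivy, hop, reed, pear, teak, lily, fig, kale, tulip, mint, lime, plum.

hop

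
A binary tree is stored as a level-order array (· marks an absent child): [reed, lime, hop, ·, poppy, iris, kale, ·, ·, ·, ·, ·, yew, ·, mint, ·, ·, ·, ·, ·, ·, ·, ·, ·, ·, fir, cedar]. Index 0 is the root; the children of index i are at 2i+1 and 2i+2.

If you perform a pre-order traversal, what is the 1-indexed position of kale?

9

Pre-order visits the node, then its left subtree, then its right subtree.
Visit reed.
At reed: go left to lime.
  Visit lime.
  At lime: no left child.
  At lime: go right to poppy.
    poppy is a leaf — visit poppy.
At reed: go right to hop.
  Visit hop.
  At hop: go left to iris.
    Visit iris.
    At iris: no left child.
    At iris: go right to yew.
      Visit yew.
      At yew: go left to fir.
        fir is a leaf — visit fir.
      At yew: go right to cedar.
        cedar is a leaf — visit cedar.
  At hop: go right to kale.
    Visit kale.
    At kale: no left child.
    At kale: go right to mint.
      mint is a leaf — visit mint.
Full pre-order sequence: reed, lime, poppy, hop, iris, yew, fir, cedar, kale, mint.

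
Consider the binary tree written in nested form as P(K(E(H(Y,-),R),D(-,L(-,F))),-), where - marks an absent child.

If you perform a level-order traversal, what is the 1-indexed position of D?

4

Level-order visits nodes level by level from the root, left to right within each level.
Level 0: P
Level 1: K
Level 2: E, D
Level 3: H, R, L
Level 4: Y, F
Full level-order sequence: P, K, E, D, H, R, L, Y, F.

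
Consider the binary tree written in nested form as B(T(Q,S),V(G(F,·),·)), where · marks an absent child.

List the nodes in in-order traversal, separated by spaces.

Q T S B F G V

In-order visits the left subtree, then the node, then the right subtree.
At B: go left to T.
  At T: go left to Q.
    Q is a leaf — visit Q.
  Visit T.
  At T: go right to S.
    S is a leaf — visit S.
Visit B.
At B: go right to V.
  At V: go left to G.
    At G: go left to F.
      F is a leaf — visit F.
    Visit G.
    At G: no right child.
  Visit V.
  At V: no right child.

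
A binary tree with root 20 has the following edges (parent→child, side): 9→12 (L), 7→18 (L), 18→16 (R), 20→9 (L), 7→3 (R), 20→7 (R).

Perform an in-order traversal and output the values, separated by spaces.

12 9 20 18 16 7 3

In-order visits the left subtree, then the node, then the right subtree.
At 20: go left to 9.
  At 9: go left to 12.
    12 is a leaf — visit 12.
  Visit 9.
  At 9: no right child.
Visit 20.
At 20: go right to 7.
  At 7: go left to 18.
    At 18: no left child.
    Visit 18.
    At 18: go right to 16.
      16 is a leaf — visit 16.
  Visit 7.
  At 7: go right to 3.
    3 is a leaf — visit 3.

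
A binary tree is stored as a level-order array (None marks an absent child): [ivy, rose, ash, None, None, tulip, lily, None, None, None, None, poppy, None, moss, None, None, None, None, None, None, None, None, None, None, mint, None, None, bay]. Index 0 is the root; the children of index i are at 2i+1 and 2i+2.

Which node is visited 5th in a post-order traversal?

bay

Post-order visits the left subtree, then the right subtree, then the node.
At ivy: go left to rose.
  rose is a leaf — visit rose.
At ivy: go right to ash.
  At ash: go left to tulip.
    At tulip: go left to poppy.
      At poppy: no left child.
      At poppy: go right to mint.
        mint is a leaf — visit mint.
      Visit poppy.
    At tulip: no right child.
    Visit tulip.
  At ash: go right to lily.
    At lily: go left to moss.
      At moss: go left to bay.
        bay is a leaf — visit bay.
      At moss: no right child.
      Visit moss.
    At lily: no right child.
    Visit lily.
  Visit ash.
Visit ivy.
Full post-order sequence: rose, mint, poppy, tulip, bay, moss, lily, ash, ivy.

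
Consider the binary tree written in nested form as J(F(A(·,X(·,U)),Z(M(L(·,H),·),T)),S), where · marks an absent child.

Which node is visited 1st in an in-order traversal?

A

In-order visits the left subtree, then the node, then the right subtree.
At J: go left to F.
  At F: go left to A.
    At A: no left child.
    Visit A.
    At A: go right to X.
      At X: no left child.
      Visit X.
      At X: go right to U.
        U is a leaf — visit U.
  Visit F.
  At F: go right to Z.
    At Z: go left to M.
      At M: go left to L.
        At L: no left child.
        Visit L.
        At L: go right to H.
          H is a leaf — visit H.
      Visit M.
      At M: no right child.
    Visit Z.
    At Z: go right to T.
      T is a leaf — visit T.
Visit J.
At J: go right to S.
  S is a leaf — visit S.
Full in-order sequence: A, X, U, F, L, H, M, Z, T, J, S.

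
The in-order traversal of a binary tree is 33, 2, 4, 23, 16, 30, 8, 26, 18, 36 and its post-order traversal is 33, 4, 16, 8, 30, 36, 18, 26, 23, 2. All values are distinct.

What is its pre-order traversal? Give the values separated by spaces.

The last element of post-order is the root; it splits in-order into left and right subtrees.
Root 2: left subtree has 1 node {33}, right has 8 {4, 23, 16, 30, 8, 26, 18, 36}.
  Root 23: left subtree has 1 node {4}, right has 6 {16, 30, 8, 26, 18, 36}.
    Root 26: left subtree has 3 nodes {16, 30, 8}, right has 2 {18, 36}.
      Root 30: left subtree has 1 node {16}, right has 1 {8}.
      Root 18: left subtree has 0 nodes { }, right has 1 {36}.

2 33 23 4 26 30 16 8 18 36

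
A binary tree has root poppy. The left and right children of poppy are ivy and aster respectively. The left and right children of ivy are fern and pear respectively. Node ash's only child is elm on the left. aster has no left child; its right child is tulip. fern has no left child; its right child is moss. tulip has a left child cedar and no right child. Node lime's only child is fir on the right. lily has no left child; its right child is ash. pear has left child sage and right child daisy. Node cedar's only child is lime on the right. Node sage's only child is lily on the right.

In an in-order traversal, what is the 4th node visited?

In-order visits the left subtree, then the node, then the right subtree.
At poppy: go left to ivy.
  At ivy: go left to fern.
    At fern: no left child.
    Visit fern.
    At fern: go right to moss.
      moss is a leaf — visit moss.
  Visit ivy.
  At ivy: go right to pear.
    At pear: go left to sage.
      At sage: no left child.
      Visit sage.
      At sage: go right to lily.
        At lily: no left child.
        Visit lily.
        At lily: go right to ash.
          At ash: go left to elm.
            elm is a leaf — visit elm.
          Visit ash.
          At ash: no right child.
    Visit pear.
    At pear: go right to daisy.
      daisy is a leaf — visit daisy.
Visit poppy.
At poppy: go right to aster.
  At aster: no left child.
  Visit aster.
  At aster: go right to tulip.
    At tulip: go left to cedar.
      At cedar: no left child.
      Visit cedar.
      At cedar: go right to lime.
        At lime: no left child.
        Visit lime.
        At lime: go right to fir.
          fir is a leaf — visit fir.
    Visit tulip.
    At tulip: no right child.
Full in-order sequence: fern, moss, ivy, sage, lily, elm, ash, pear, daisy, poppy, aster, cedar, lime, fir, tulip.

sage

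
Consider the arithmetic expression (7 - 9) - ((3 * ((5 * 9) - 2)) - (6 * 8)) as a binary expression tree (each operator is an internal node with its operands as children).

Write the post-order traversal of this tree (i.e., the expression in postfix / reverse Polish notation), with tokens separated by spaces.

Post-order on an expression tree gives postfix notation: for each operator, emit left operand, right operand, then the operator.

7 9 - 3 5 9 * 2 - * 6 8 * - -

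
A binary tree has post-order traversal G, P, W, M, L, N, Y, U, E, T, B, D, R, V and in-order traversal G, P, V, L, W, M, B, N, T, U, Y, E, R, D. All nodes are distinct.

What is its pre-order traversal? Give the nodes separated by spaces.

The last element of post-order is the root; it splits in-order into left and right subtrees.
Root V: left subtree has 2 nodes {G, P}, right has 11 {L, W, M, B, N, T, U, Y, E, R, D}.
  Root P: left subtree has 1 node {G}, right has 0 { }.
  Root R: left subtree has 9 nodes {L, W, M, B, N, T, U, Y, E}, right has 1 {D}.
    Root B: left subtree has 3 nodes {L, W, M}, right has 5 {N, T, U, Y, E}.
      Root L: left subtree has 0 nodes { }, right has 2 {W, M}.
        Root M: left subtree has 1 node {W}, right has 0 { }.
      Root T: left subtree has 1 node {N}, right has 3 {U, Y, E}.
        Root E: left subtree has 2 nodes {U, Y}, right has 0 { }.
          Root U: left subtree has 0 nodes { }, right has 1 {Y}.

V P G R B L M W T N E U Y D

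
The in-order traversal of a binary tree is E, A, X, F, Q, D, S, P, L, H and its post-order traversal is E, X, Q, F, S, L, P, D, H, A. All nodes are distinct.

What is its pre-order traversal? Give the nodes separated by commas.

The last element of post-order is the root; it splits in-order into left and right subtrees.
Root A: left subtree has 1 node {E}, right has 8 {X, F, Q, D, S, P, L, H}.
  Root H: left subtree has 7 nodes {X, F, Q, D, S, P, L}, right has 0 { }.
    Root D: left subtree has 3 nodes {X, F, Q}, right has 3 {S, P, L}.
      Root F: left subtree has 1 node {X}, right has 1 {Q}.
      Root P: left subtree has 1 node {S}, right has 1 {L}.

A, E, H, D, F, X, Q, P, S, L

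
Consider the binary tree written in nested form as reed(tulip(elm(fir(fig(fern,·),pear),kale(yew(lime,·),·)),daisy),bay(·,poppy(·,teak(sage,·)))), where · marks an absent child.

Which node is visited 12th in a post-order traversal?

teak

Post-order visits the left subtree, then the right subtree, then the node.
At reed: go left to tulip.
  At tulip: go left to elm.
    At elm: go left to fir.
      At fir: go left to fig.
        At fig: go left to fern.
          fern is a leaf — visit fern.
        At fig: no right child.
        Visit fig.
      At fir: go right to pear.
        pear is a leaf — visit pear.
      Visit fir.
    At elm: go right to kale.
      At kale: go left to yew.
        At yew: go left to lime.
          lime is a leaf — visit lime.
        At yew: no right child.
        Visit yew.
      At kale: no right child.
      Visit kale.
    Visit elm.
  At tulip: go right to daisy.
    daisy is a leaf — visit daisy.
  Visit tulip.
At reed: go right to bay.
  At bay: no left child.
  At bay: go right to poppy.
    At poppy: no left child.
    At poppy: go right to teak.
      At teak: go left to sage.
        sage is a leaf — visit sage.
      At teak: no right child.
      Visit teak.
    Visit poppy.
  Visit bay.
Visit reed.
Full post-order sequence: fern, fig, pear, fir, lime, yew, kale, elm, daisy, tulip, sage, teak, poppy, bay, reed.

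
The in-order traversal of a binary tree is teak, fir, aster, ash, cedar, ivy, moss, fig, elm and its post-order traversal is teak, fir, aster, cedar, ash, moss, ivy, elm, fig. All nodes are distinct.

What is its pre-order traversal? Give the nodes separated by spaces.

The last element of post-order is the root; it splits in-order into left and right subtrees.
Root fig: left subtree has 7 nodes {teak, fir, aster, ash, cedar, ivy, moss}, right has 1 {elm}.
  Root ivy: left subtree has 5 nodes {teak, fir, aster, ash, cedar}, right has 1 {moss}.
    Root ash: left subtree has 3 nodes {teak, fir, aster}, right has 1 {cedar}.
      Root aster: left subtree has 2 nodes {teak, fir}, right has 0 { }.
        Root fir: left subtree has 1 node {teak}, right has 0 { }.

fig ivy ash aster fir teak cedar moss elm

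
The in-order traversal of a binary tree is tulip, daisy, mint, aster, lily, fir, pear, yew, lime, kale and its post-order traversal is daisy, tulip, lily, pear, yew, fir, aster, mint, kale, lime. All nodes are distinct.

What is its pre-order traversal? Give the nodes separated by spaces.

The last element of post-order is the root; it splits in-order into left and right subtrees.
Root lime: left subtree has 8 nodes {tulip, daisy, mint, aster, lily, fir, pear, yew}, right has 1 {kale}.
  Root mint: left subtree has 2 nodes {tulip, daisy}, right has 5 {aster, lily, fir, pear, yew}.
    Root tulip: left subtree has 0 nodes { }, right has 1 {daisy}.
    Root aster: left subtree has 0 nodes { }, right has 4 {lily, fir, pear, yew}.
      Root fir: left subtree has 1 node {lily}, right has 2 {pear, yew}.
        Root yew: left subtree has 1 node {pear}, right has 0 { }.

lime mint tulip daisy aster fir lily yew pear kale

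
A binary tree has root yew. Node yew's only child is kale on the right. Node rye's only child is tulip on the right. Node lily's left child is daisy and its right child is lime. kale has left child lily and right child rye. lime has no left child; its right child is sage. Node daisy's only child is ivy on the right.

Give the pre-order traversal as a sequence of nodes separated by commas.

yew, kale, lily, daisy, ivy, lime, sage, rye, tulip

Pre-order visits the node, then its left subtree, then its right subtree.
Visit yew.
At yew: no left child.
At yew: go right to kale.
  Visit kale.
  At kale: go left to lily.
    Visit lily.
    At lily: go left to daisy.
      Visit daisy.
      At daisy: no left child.
      At daisy: go right to ivy.
        ivy is a leaf — visit ivy.
    At lily: go right to lime.
      Visit lime.
      At lime: no left child.
      At lime: go right to sage.
        sage is a leaf — visit sage.
  At kale: go right to rye.
    Visit rye.
    At rye: no left child.
    At rye: go right to tulip.
      tulip is a leaf — visit tulip.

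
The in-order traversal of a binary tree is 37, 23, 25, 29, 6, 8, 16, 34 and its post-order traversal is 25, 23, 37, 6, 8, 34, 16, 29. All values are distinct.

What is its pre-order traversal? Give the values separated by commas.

29, 37, 23, 25, 16, 8, 6, 34

The last element of post-order is the root; it splits in-order into left and right subtrees.
Root 29: left subtree has 3 nodes {37, 23, 25}, right has 4 {6, 8, 16, 34}.
  Root 37: left subtree has 0 nodes { }, right has 2 {23, 25}.
    Root 23: left subtree has 0 nodes { }, right has 1 {25}.
  Root 16: left subtree has 2 nodes {6, 8}, right has 1 {34}.
    Root 8: left subtree has 1 node {6}, right has 0 { }.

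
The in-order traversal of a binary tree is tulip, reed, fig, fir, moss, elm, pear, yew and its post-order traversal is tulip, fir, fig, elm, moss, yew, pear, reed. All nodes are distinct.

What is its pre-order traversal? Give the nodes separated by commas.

The last element of post-order is the root; it splits in-order into left and right subtrees.
Root reed: left subtree has 1 node {tulip}, right has 6 {fig, fir, moss, elm, pear, yew}.
  Root pear: left subtree has 4 nodes {fig, fir, moss, elm}, right has 1 {yew}.
    Root moss: left subtree has 2 nodes {fig, fir}, right has 1 {elm}.
      Root fig: left subtree has 0 nodes { }, right has 1 {fir}.

reed, tulip, pear, moss, fig, fir, elm, yew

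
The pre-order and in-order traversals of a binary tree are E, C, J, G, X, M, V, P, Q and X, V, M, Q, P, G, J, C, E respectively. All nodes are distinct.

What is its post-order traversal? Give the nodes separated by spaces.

The first element of pre-order is the root; it splits in-order into left and right subtrees.
Root E: left subtree has 8 nodes {X, V, M, Q, P, G, J, C}, right has 0 { }.
  Root C: left subtree has 7 nodes {X, V, M, Q, P, G, J}, right has 0 { }.
    Root J: left subtree has 6 nodes {X, V, M, Q, P, G}, right has 0 { }.
      Root G: left subtree has 5 nodes {X, V, M, Q, P}, right has 0 { }.
        Root X: left subtree has 0 nodes { }, right has 4 {V, M, Q, P}.
          Root M: left subtree has 1 node {V}, right has 2 {Q, P}.
            Root P: left subtree has 1 node {Q}, right has 0 { }.

V Q P M X G J C E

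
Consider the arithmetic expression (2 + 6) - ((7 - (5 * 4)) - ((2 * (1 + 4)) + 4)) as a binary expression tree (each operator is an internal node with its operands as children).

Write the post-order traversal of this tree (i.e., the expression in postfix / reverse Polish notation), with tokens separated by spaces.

2 6 + 7 5 4 * - 2 1 4 + * 4 + - -

Post-order on an expression tree gives postfix notation: for each operator, emit left operand, right operand, then the operator.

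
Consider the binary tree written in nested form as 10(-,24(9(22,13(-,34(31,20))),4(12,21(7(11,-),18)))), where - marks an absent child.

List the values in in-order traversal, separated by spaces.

In-order visits the left subtree, then the node, then the right subtree.
At 10: no left child.
Visit 10.
At 10: go right to 24.
  At 24: go left to 9.
    At 9: go left to 22.
      22 is a leaf — visit 22.
    Visit 9.
    At 9: go right to 13.
      At 13: no left child.
      Visit 13.
      At 13: go right to 34.
        At 34: go left to 31.
          31 is a leaf — visit 31.
        Visit 34.
        At 34: go right to 20.
          20 is a leaf — visit 20.
  Visit 24.
  At 24: go right to 4.
    At 4: go left to 12.
      12 is a leaf — visit 12.
    Visit 4.
    At 4: go right to 21.
      At 21: go left to 7.
        At 7: go left to 11.
          11 is a leaf — visit 11.
        Visit 7.
        At 7: no right child.
      Visit 21.
      At 21: go right to 18.
        18 is a leaf — visit 18.

10 22 9 13 31 34 20 24 12 4 11 7 21 18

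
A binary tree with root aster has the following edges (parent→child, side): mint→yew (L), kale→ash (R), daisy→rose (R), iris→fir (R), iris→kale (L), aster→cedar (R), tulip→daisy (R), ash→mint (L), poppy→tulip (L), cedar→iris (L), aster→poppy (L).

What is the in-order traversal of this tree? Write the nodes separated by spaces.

tulip daisy rose poppy aster kale yew mint ash iris fir cedar

In-order visits the left subtree, then the node, then the right subtree.
At aster: go left to poppy.
  At poppy: go left to tulip.
    At tulip: no left child.
    Visit tulip.
    At tulip: go right to daisy.
      At daisy: no left child.
      Visit daisy.
      At daisy: go right to rose.
        rose is a leaf — visit rose.
  Visit poppy.
  At poppy: no right child.
Visit aster.
At aster: go right to cedar.
  At cedar: go left to iris.
    At iris: go left to kale.
      At kale: no left child.
      Visit kale.
      At kale: go right to ash.
        At ash: go left to mint.
          At mint: go left to yew.
            yew is a leaf — visit yew.
          Visit mint.
          At mint: no right child.
        Visit ash.
        At ash: no right child.
    Visit iris.
    At iris: go right to fir.
      fir is a leaf — visit fir.
  Visit cedar.
  At cedar: no right child.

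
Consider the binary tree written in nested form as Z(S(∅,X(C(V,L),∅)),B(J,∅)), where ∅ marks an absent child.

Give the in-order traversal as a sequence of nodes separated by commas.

S, V, C, L, X, Z, J, B

In-order visits the left subtree, then the node, then the right subtree.
At Z: go left to S.
  At S: no left child.
  Visit S.
  At S: go right to X.
    At X: go left to C.
      At C: go left to V.
        V is a leaf — visit V.
      Visit C.
      At C: go right to L.
        L is a leaf — visit L.
    Visit X.
    At X: no right child.
Visit Z.
At Z: go right to B.
  At B: go left to J.
    J is a leaf — visit J.
  Visit B.
  At B: no right child.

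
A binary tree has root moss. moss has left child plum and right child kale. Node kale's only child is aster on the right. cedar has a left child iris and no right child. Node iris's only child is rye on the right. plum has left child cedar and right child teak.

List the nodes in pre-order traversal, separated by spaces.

moss plum cedar iris rye teak kale aster

Pre-order visits the node, then its left subtree, then its right subtree.
Visit moss.
At moss: go left to plum.
  Visit plum.
  At plum: go left to cedar.
    Visit cedar.
    At cedar: go left to iris.
      Visit iris.
      At iris: no left child.
      At iris: go right to rye.
        rye is a leaf — visit rye.
    At cedar: no right child.
  At plum: go right to teak.
    teak is a leaf — visit teak.
At moss: go right to kale.
  Visit kale.
  At kale: no left child.
  At kale: go right to aster.
    aster is a leaf — visit aster.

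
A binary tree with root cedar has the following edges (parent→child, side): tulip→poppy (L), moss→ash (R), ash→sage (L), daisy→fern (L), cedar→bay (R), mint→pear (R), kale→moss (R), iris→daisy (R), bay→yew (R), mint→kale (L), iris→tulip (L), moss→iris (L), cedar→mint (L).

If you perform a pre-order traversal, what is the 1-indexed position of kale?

Pre-order visits the node, then its left subtree, then its right subtree.
Visit cedar.
At cedar: go left to mint.
  Visit mint.
  At mint: go left to kale.
    Visit kale.
    At kale: no left child.
    At kale: go right to moss.
      Visit moss.
      At moss: go left to iris.
        Visit iris.
        At iris: go left to tulip.
          Visit tulip.
          At tulip: go left to poppy.
            poppy is a leaf — visit poppy.
          At tulip: no right child.
        At iris: go right to daisy.
          Visit daisy.
          At daisy: go left to fern.
            fern is a leaf — visit fern.
          At daisy: no right child.
      At moss: go right to ash.
        Visit ash.
        At ash: go left to sage.
          sage is a leaf — visit sage.
        At ash: no right child.
  At mint: go right to pear.
    pear is a leaf — visit pear.
At cedar: go right to bay.
  Visit bay.
  At bay: no left child.
  At bay: go right to yew.
    yew is a leaf — visit yew.
Full pre-order sequence: cedar, mint, kale, moss, iris, tulip, poppy, daisy, fern, ash, sage, pear, bay, yew.

3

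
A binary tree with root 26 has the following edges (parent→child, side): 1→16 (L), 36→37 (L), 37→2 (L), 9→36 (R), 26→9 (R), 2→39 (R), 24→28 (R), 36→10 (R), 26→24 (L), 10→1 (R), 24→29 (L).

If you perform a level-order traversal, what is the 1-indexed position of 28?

Level-order visits nodes level by level from the root, left to right within each level.
Level 0: 26
Level 1: 24, 9
Level 2: 29, 28, 36
Level 3: 37, 10
Level 4: 2, 1
Level 5: 39, 16
Full level-order sequence: 26, 24, 9, 29, 28, 36, 37, 10, 2, 1, 39, 16.

5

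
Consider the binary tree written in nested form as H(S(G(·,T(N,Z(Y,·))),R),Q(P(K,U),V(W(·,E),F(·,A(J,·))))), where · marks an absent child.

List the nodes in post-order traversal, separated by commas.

N, Y, Z, T, G, R, S, K, U, P, E, W, J, A, F, V, Q, H

Post-order visits the left subtree, then the right subtree, then the node.
At H: go left to S.
  At S: go left to G.
    At G: no left child.
    At G: go right to T.
      At T: go left to N.
        N is a leaf — visit N.
      At T: go right to Z.
        At Z: go left to Y.
          Y is a leaf — visit Y.
        At Z: no right child.
        Visit Z.
      Visit T.
    Visit G.
  At S: go right to R.
    R is a leaf — visit R.
  Visit S.
At H: go right to Q.
  At Q: go left to P.
    At P: go left to K.
      K is a leaf — visit K.
    At P: go right to U.
      U is a leaf — visit U.
    Visit P.
  At Q: go right to V.
    At V: go left to W.
      At W: no left child.
      At W: go right to E.
        E is a leaf — visit E.
      Visit W.
    At V: go right to F.
      At F: no left child.
      At F: go right to A.
        At A: go left to J.
          J is a leaf — visit J.
        At A: no right child.
        Visit A.
      Visit F.
    Visit V.
  Visit Q.
Visit H.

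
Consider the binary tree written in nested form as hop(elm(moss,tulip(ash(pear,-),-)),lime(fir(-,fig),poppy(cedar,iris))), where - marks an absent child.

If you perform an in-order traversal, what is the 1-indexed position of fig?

8

In-order visits the left subtree, then the node, then the right subtree.
At hop: go left to elm.
  At elm: go left to moss.
    moss is a leaf — visit moss.
  Visit elm.
  At elm: go right to tulip.
    At tulip: go left to ash.
      At ash: go left to pear.
        pear is a leaf — visit pear.
      Visit ash.
      At ash: no right child.
    Visit tulip.
    At tulip: no right child.
Visit hop.
At hop: go right to lime.
  At lime: go left to fir.
    At fir: no left child.
    Visit fir.
    At fir: go right to fig.
      fig is a leaf — visit fig.
  Visit lime.
  At lime: go right to poppy.
    At poppy: go left to cedar.
      cedar is a leaf — visit cedar.
    Visit poppy.
    At poppy: go right to iris.
      iris is a leaf — visit iris.
Full in-order sequence: moss, elm, pear, ash, tulip, hop, fir, fig, lime, cedar, poppy, iris.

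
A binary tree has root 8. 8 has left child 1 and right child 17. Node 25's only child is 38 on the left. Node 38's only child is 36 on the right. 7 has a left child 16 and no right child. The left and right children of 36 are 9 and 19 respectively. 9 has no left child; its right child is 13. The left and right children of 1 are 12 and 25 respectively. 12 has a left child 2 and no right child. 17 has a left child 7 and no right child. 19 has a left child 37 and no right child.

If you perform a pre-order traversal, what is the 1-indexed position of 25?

5

Pre-order visits the node, then its left subtree, then its right subtree.
Visit 8.
At 8: go left to 1.
  Visit 1.
  At 1: go left to 12.
    Visit 12.
    At 12: go left to 2.
      2 is a leaf — visit 2.
    At 12: no right child.
  At 1: go right to 25.
    Visit 25.
    At 25: go left to 38.
      Visit 38.
      At 38: no left child.
      At 38: go right to 36.
        Visit 36.
        At 36: go left to 9.
          Visit 9.
          At 9: no left child.
          At 9: go right to 13.
            13 is a leaf — visit 13.
        At 36: go right to 19.
          Visit 19.
          At 19: go left to 37.
            37 is a leaf — visit 37.
          At 19: no right child.
    At 25: no right child.
At 8: go right to 17.
  Visit 17.
  At 17: go left to 7.
    Visit 7.
    At 7: go left to 16.
      16 is a leaf — visit 16.
    At 7: no right child.
  At 17: no right child.
Full pre-order sequence: 8, 1, 12, 2, 25, 38, 36, 9, 13, 19, 37, 17, 7, 16.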